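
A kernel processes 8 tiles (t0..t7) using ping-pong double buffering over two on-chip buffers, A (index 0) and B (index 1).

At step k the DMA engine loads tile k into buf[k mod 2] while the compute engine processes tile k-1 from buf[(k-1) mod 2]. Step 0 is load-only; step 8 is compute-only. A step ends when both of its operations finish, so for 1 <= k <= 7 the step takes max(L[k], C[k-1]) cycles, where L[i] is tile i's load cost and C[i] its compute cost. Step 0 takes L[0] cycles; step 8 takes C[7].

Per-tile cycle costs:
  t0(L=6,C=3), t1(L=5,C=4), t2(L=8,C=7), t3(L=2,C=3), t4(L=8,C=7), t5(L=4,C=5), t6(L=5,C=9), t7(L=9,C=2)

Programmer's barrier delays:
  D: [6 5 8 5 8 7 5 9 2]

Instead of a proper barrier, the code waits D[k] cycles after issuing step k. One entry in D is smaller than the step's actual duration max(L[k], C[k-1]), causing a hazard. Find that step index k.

hazard at step 3

step 0: need L[0]=6 = 6; D[0]=6 ok
step 1: need max(L[1]=5,C[0]=3) = 5; D[1]=5 ok
step 2: need max(L[2]=8,C[1]=4) = 8; D[2]=8 ok
step 3: need max(L[3]=2,C[2]=7) = 7; D[3]=5 SHORT
step 4: need max(L[4]=8,C[3]=3) = 8; D[4]=8 ok
step 5: need max(L[5]=4,C[4]=7) = 7; D[5]=7 ok
step 6: need max(L[6]=5,C[5]=5) = 5; D[6]=5 ok
step 7: need max(L[7]=9,C[6]=9) = 9; D[7]=9 ok
step 8: need C[7]=2 = 2; D[8]=2 ok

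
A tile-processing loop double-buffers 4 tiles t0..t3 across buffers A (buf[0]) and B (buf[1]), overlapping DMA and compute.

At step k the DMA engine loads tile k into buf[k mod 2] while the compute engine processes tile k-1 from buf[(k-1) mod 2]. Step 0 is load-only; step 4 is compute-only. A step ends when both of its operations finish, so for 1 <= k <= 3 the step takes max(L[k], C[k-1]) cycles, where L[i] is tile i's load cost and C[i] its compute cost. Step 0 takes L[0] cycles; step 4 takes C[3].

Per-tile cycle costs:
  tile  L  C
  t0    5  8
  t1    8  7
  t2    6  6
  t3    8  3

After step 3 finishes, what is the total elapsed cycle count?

end_cycle[3] = 28

step 0: L[0]=5 → dur=5, Σ=5 | A=load:t0 B=idle [load-only]
step 1: L[1]=8 C[0]=8 → dur=8, Σ=13 | A=compute:t0 B=load:t1 [tied]
step 2: L[2]=6 C[1]=7 → dur=7, Σ=20 | A=load:t2 B=compute:t1 [compute-bound]
step 3: L[3]=8 C[2]=6 → dur=8, Σ=28 | A=compute:t2 B=load:t3 [load-bound]
step 4: C[3]=3 → dur=3, Σ=31 | A=idle B=compute:t3 [compute-only]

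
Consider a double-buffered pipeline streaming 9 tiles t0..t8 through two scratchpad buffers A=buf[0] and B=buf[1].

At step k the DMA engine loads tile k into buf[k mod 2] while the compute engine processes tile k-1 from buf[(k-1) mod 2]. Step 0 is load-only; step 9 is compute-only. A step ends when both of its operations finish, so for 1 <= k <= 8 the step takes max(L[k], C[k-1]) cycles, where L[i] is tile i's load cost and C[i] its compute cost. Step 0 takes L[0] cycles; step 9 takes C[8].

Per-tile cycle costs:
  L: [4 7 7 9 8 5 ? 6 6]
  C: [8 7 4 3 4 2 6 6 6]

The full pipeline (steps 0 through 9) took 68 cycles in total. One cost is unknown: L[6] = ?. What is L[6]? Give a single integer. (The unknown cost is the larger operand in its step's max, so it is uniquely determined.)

step 0 | dur = L[0]=4 = 4
step 1 | dur = max(L[1]=7, C[0]=8) = 8
step 2 | dur = max(L[2]=7, C[1]=7) = 7
step 3 | dur = max(L[3]=9, C[2]=4) = 9
step 4 | dur = max(L[4]=8, C[3]=3) = 8
step 5 | dur = max(L[5]=5, C[4]=4) = 5
step 6 | dur = max(L[6]=?, C[5]=2) = L[6]  (unknown; binding)
step 7 | dur = max(L[7]=6, C[6]=6) = 6
step 8 | dur = max(L[8]=6, C[7]=6) = 6
step 9 | dur = C[8]=6 = 6
sum of known step durations = 59
dur[6] = total - known = 68 - 59 = 9
L[6] is the binding max in step 6, so L[6] = dur[6] = 9

L[6] = 9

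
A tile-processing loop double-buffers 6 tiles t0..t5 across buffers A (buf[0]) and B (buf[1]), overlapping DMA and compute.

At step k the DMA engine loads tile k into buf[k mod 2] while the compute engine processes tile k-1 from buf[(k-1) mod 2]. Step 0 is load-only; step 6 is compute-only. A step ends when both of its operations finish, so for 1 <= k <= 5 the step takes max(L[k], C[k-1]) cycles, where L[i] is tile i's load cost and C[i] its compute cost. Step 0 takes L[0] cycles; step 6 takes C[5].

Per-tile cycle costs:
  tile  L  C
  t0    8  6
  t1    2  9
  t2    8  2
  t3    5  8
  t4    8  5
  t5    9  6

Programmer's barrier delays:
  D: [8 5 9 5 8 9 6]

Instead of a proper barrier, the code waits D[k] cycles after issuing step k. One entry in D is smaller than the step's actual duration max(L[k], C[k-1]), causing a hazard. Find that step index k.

hazard at step 1

[0] required=L[0]=8=8 vs D=8 ok
[1] required=max(L[1]=2,C[0]=6)=6 vs D=5 SHORT
[2] required=max(L[2]=8,C[1]=9)=9 vs D=9 ok
[3] required=max(L[3]=5,C[2]=2)=5 vs D=5 ok
[4] required=max(L[4]=8,C[3]=8)=8 vs D=8 ok
[5] required=max(L[5]=9,C[4]=5)=9 vs D=9 ok
[6] required=C[5]=6=6 vs D=6 ok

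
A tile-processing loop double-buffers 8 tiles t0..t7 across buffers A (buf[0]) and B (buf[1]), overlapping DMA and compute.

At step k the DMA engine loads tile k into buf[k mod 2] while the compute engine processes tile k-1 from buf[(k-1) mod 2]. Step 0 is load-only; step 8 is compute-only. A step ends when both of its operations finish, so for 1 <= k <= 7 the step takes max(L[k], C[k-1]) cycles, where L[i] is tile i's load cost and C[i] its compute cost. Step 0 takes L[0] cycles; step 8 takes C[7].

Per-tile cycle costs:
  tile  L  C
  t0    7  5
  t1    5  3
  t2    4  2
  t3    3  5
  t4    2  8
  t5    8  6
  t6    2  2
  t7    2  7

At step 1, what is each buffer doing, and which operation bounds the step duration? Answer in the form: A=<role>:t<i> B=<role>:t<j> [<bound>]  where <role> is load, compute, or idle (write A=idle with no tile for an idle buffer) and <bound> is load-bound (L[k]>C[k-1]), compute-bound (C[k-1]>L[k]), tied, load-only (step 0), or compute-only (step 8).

step 0: L[0]=7 → dur=7, Σ=7 | A=load:t0 B=idle [load-only]
step 1: L[1]=5 C[0]=5 → dur=5, Σ=12 | A=compute:t0 B=load:t1 [tied]
step 2: L[2]=4 C[1]=3 → dur=4, Σ=16 | A=load:t2 B=compute:t1 [load-bound]
step 3: L[3]=3 C[2]=2 → dur=3, Σ=19 | A=compute:t2 B=load:t3 [load-bound]
step 4: L[4]=2 C[3]=5 → dur=5, Σ=24 | A=load:t4 B=compute:t3 [compute-bound]
step 5: L[5]=8 C[4]=8 → dur=8, Σ=32 | A=compute:t4 B=load:t5 [tied]
step 6: L[6]=2 C[5]=6 → dur=6, Σ=38 | A=load:t6 B=compute:t5 [compute-bound]
step 7: L[7]=2 C[6]=2 → dur=2, Σ=40 | A=compute:t6 B=load:t7 [tied]
step 8: C[7]=7 → dur=7, Σ=47 | A=idle B=compute:t7 [compute-only]

step 1: A=compute:t0 B=load:t1 [tied]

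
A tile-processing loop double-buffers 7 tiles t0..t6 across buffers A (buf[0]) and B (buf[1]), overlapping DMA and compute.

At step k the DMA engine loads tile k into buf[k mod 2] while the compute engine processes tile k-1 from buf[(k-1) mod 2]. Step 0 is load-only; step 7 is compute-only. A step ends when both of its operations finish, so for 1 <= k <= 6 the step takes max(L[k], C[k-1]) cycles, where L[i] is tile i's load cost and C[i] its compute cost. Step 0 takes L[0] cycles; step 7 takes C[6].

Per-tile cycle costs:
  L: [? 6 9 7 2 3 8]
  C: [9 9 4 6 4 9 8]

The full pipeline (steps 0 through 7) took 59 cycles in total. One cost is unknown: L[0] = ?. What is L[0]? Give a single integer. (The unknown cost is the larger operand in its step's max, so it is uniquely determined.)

step 0 → dur = L[0]=? = L[0]  (unknown; binding)
step 1 → dur = max(L[1]=6, C[0]=9) = 9
step 2 → dur = max(L[2]=9, C[1]=9) = 9
step 3 → dur = max(L[3]=7, C[2]=4) = 7
step 4 → dur = max(L[4]=2, C[3]=6) = 6
step 5 → dur = max(L[5]=3, C[4]=4) = 4
step 6 → dur = max(L[6]=8, C[5]=9) = 9
step 7 → dur = C[6]=8 = 8
sum of known step durations = 52
dur[0] = total - known = 59 - 52 = 7
L[0] is the binding max in step 0, so L[0] = dur[0] = 7

L[0] = 7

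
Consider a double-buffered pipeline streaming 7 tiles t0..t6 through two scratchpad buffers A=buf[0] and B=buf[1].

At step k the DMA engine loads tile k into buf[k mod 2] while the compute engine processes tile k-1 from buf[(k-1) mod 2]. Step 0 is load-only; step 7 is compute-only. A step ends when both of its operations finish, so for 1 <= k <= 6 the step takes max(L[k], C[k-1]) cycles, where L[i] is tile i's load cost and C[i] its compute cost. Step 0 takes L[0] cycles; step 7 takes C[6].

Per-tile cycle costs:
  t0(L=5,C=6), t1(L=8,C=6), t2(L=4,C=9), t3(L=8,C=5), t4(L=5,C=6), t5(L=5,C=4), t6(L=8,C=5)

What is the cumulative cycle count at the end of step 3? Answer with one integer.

[0] DMA t0→A (5c) ∥ CU idle ⇒ 5c, clock 5
[1] DMA t1→B (8c) ∥ CU A:t0 (6c) ⇒ 8c, clock 13
[2] DMA t2→A (4c) ∥ CU B:t1 (6c) ⇒ 6c, clock 19
[3] DMA t3→B (8c) ∥ CU A:t2 (9c) ⇒ 9c, clock 28
[4] DMA t4→A (5c) ∥ CU B:t3 (5c) ⇒ 5c, clock 33
[5] DMA t5→B (5c) ∥ CU A:t4 (6c) ⇒ 6c, clock 39
[6] DMA t6→A (8c) ∥ CU B:t5 (4c) ⇒ 8c, clock 47
[7] DMA idle ∥ CU A:t6 (5c) ⇒ 5c, clock 52

end_cycle[3] = 28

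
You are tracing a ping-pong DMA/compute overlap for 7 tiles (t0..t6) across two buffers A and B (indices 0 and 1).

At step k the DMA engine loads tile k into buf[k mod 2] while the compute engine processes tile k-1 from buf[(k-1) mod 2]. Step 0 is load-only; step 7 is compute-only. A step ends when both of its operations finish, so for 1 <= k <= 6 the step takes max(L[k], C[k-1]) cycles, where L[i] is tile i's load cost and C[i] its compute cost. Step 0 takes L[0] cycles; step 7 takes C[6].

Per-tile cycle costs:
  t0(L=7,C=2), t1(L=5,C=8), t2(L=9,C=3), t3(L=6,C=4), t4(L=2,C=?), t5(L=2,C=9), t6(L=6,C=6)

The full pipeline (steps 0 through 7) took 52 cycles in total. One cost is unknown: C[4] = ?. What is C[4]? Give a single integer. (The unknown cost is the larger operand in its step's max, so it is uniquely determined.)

C[4] = 6

step 0: dur = L[0]=7 = 7
step 1: dur = max(L[1]=5, C[0]=2) = 5
step 2: dur = max(L[2]=9, C[1]=8) = 9
step 3: dur = max(L[3]=6, C[2]=3) = 6
step 4: dur = max(L[4]=2, C[3]=4) = 4
step 5: dur = max(L[5]=2, C[4]=?) = C[4]  (unknown; binding)
step 6: dur = max(L[6]=6, C[5]=9) = 9
step 7: dur = C[6]=6 = 6
sum of known step durations = 46
dur[5] = total - known = 52 - 46 = 6
C[4] is the binding max in step 5, so C[4] = dur[5] = 6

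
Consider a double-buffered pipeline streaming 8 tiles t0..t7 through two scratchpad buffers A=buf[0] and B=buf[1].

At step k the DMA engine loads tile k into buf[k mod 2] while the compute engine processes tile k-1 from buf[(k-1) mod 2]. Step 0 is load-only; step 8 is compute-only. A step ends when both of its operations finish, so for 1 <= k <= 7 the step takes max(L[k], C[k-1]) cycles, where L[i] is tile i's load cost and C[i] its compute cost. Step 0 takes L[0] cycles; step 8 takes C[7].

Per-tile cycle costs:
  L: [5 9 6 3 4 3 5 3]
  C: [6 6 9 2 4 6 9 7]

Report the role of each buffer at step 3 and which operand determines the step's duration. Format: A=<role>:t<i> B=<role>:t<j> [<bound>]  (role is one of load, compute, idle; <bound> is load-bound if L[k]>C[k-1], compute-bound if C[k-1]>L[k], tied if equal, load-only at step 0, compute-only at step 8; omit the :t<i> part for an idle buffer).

step 3: A=compute:t2 B=load:t3 [compute-bound]

  0. 5=5c; end=5; A:t0 B:-
  1. max(9,6)=9c; end=14; A:t0 B:t1
  2. max(6,6)=6c; end=20; A:t2 B:t1
  3. max(3,9)=9c; end=29; A:t2 B:t3
  4. max(4,2)=4c; end=33; A:t4 B:t3
  5. max(3,4)=4c; end=37; A:t4 B:t5
  6. max(5,6)=6c; end=43; A:t6 B:t5
  7. max(3,9)=9c; end=52; A:t6 B:t7
  8. 7=7c; end=59; A:t6 B:t7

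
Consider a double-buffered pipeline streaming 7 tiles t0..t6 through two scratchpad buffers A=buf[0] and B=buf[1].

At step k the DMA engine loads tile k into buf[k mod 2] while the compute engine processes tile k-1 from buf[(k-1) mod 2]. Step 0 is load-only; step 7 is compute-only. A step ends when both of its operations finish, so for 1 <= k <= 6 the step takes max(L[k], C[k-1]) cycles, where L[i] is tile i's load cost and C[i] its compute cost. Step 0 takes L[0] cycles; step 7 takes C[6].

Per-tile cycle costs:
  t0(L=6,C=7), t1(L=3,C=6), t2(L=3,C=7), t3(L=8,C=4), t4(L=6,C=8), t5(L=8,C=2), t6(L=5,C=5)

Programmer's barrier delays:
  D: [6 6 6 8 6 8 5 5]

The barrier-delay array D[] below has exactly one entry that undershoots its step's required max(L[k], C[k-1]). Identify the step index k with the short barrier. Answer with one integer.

hazard at step 1

[0] required=L[0]=6=6 vs D=6 ok
[1] required=max(L[1]=3,C[0]=7)=7 vs D=6 SHORT
[2] required=max(L[2]=3,C[1]=6)=6 vs D=6 ok
[3] required=max(L[3]=8,C[2]=7)=8 vs D=8 ok
[4] required=max(L[4]=6,C[3]=4)=6 vs D=6 ok
[5] required=max(L[5]=8,C[4]=8)=8 vs D=8 ok
[6] required=max(L[6]=5,C[5]=2)=5 vs D=5 ok
[7] required=C[6]=5=5 vs D=5 ok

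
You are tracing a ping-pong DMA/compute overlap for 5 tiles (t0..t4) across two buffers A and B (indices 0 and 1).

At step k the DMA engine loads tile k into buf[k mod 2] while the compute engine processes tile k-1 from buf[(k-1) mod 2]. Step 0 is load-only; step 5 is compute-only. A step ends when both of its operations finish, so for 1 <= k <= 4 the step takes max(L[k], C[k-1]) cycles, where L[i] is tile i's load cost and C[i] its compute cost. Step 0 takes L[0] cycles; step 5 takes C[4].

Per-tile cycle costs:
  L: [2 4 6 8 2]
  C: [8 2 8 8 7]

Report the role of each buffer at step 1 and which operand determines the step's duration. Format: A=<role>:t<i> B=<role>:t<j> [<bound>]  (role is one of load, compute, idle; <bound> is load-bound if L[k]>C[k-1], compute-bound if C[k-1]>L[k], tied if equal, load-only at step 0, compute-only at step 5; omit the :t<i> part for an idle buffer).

[0] DMA t0→A (2c) ∥ CU idle ⇒ 2c, clock 2
[1] DMA t1→B (4c) ∥ CU A:t0 (8c) ⇒ 8c, clock 10
[2] DMA t2→A (6c) ∥ CU B:t1 (2c) ⇒ 6c, clock 16
[3] DMA t3→B (8c) ∥ CU A:t2 (8c) ⇒ 8c, clock 24
[4] DMA t4→A (2c) ∥ CU B:t3 (8c) ⇒ 8c, clock 32
[5] DMA idle ∥ CU A:t4 (7c) ⇒ 7c, clock 39

step 1: A=compute:t0 B=load:t1 [compute-bound]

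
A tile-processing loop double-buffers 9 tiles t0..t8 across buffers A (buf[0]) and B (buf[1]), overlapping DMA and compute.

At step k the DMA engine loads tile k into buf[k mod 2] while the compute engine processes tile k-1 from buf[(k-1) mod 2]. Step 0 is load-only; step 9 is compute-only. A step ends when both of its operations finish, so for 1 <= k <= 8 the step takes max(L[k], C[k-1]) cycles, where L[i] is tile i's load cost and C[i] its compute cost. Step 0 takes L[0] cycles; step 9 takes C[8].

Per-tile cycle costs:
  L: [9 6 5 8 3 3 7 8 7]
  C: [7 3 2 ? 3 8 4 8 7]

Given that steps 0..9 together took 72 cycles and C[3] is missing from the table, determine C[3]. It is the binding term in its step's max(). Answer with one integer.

step 0 → dur = L[0]=9 = 9
step 1 → dur = max(L[1]=6, C[0]=7) = 7
step 2 → dur = max(L[2]=5, C[1]=3) = 5
step 3 → dur = max(L[3]=8, C[2]=2) = 8
step 4 → dur = max(L[4]=3, C[3]=?) = C[3]  (unknown; binding)
step 5 → dur = max(L[5]=3, C[4]=3) = 3
step 6 → dur = max(L[6]=7, C[5]=8) = 8
step 7 → dur = max(L[7]=8, C[6]=4) = 8
step 8 → dur = max(L[8]=7, C[7]=8) = 8
step 9 → dur = C[8]=7 = 7
sum of known step durations = 63
dur[4] = total - known = 72 - 63 = 9
C[3] is the binding max in step 4, so C[3] = dur[4] = 9

C[3] = 9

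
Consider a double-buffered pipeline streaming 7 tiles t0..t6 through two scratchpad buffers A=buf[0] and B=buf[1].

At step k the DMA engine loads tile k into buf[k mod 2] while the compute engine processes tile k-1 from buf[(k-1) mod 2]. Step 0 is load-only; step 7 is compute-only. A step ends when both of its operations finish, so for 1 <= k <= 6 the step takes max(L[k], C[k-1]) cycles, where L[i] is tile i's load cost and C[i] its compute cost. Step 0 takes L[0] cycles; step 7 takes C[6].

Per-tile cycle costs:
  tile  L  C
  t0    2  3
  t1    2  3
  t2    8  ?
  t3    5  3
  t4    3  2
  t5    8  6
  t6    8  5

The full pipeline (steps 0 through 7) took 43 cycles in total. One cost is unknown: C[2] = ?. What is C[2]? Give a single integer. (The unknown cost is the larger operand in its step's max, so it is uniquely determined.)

C[2] = 6

step 0 = dur = L[0]=2 = 2
step 1 = dur = max(L[1]=2, C[0]=3) = 3
step 2 = dur = max(L[2]=8, C[1]=3) = 8
step 3 = dur = max(L[3]=5, C[2]=?) = C[2]  (unknown; binding)
step 4 = dur = max(L[4]=3, C[3]=3) = 3
step 5 = dur = max(L[5]=8, C[4]=2) = 8
step 6 = dur = max(L[6]=8, C[5]=6) = 8
step 7 = dur = C[6]=5 = 5
sum of known step durations = 37
dur[3] = total - known = 43 - 37 = 6
C[2] is the binding max in step 3, so C[2] = dur[3] = 6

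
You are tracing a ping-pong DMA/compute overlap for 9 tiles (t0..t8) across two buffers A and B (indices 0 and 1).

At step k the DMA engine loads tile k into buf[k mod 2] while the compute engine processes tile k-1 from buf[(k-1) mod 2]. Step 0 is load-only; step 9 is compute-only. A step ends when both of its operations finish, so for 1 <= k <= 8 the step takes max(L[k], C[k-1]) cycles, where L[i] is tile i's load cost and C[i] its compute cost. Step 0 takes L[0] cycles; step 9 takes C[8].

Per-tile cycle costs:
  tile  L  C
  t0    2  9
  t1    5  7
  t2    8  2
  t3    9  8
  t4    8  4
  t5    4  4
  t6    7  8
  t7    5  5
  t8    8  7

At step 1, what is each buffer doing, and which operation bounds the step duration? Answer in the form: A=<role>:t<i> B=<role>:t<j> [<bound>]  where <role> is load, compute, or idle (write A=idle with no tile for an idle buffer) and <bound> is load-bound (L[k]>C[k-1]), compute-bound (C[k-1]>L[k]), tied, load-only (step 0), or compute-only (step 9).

[0] DMA t0→A (2c) ∥ CU idle ⇒ 2c, clock 2
[1] DMA t1→B (5c) ∥ CU A:t0 (9c) ⇒ 9c, clock 11
[2] DMA t2→A (8c) ∥ CU B:t1 (7c) ⇒ 8c, clock 19
[3] DMA t3→B (9c) ∥ CU A:t2 (2c) ⇒ 9c, clock 28
[4] DMA t4→A (8c) ∥ CU B:t3 (8c) ⇒ 8c, clock 36
[5] DMA t5→B (4c) ∥ CU A:t4 (4c) ⇒ 4c, clock 40
[6] DMA t6→A (7c) ∥ CU B:t5 (4c) ⇒ 7c, clock 47
[7] DMA t7→B (5c) ∥ CU A:t6 (8c) ⇒ 8c, clock 55
[8] DMA t8→A (8c) ∥ CU B:t7 (5c) ⇒ 8c, clock 63
[9] DMA idle ∥ CU A:t8 (7c) ⇒ 7c, clock 70

step 1: A=compute:t0 B=load:t1 [compute-bound]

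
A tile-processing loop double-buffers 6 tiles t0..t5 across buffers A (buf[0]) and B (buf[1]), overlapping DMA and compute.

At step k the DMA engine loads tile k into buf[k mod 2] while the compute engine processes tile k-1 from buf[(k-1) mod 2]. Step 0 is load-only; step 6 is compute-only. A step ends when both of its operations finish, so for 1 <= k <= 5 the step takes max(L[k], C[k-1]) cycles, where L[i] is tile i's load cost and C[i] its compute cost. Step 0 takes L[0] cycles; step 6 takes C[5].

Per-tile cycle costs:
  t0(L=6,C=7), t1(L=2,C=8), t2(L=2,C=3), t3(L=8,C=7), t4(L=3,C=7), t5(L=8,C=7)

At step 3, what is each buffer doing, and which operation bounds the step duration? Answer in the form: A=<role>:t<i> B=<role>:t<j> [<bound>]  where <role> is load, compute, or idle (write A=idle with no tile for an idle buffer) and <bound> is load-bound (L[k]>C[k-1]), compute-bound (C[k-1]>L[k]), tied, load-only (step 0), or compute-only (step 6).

k=0 load=t0/6c comp=- wait=6 total=6
k=1 load=t1/2c comp=t0/7c wait=7 total=13
k=2 load=t2/2c comp=t1/8c wait=8 total=21
k=3 load=t3/8c comp=t2/3c wait=8 total=29
k=4 load=t4/3c comp=t3/7c wait=7 total=36
k=5 load=t5/8c comp=t4/7c wait=8 total=44
k=6 load=- comp=t5/7c wait=7 total=51

step 3: A=compute:t2 B=load:t3 [load-bound]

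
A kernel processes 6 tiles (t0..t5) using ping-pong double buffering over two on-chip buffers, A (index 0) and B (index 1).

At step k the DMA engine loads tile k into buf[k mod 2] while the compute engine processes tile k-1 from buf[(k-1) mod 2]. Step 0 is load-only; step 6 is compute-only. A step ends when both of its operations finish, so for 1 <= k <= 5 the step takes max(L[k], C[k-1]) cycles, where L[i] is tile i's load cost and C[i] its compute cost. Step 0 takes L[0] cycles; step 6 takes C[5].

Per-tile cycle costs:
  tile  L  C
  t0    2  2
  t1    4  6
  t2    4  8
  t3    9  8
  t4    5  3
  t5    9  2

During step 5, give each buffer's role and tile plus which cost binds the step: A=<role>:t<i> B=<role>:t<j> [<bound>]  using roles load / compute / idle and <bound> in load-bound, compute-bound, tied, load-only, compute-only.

  0. 2=2c; end=2; A:t0 B:-
  1. max(4,2)=4c; end=6; A:t0 B:t1
  2. max(4,6)=6c; end=12; A:t2 B:t1
  3. max(9,8)=9c; end=21; A:t2 B:t3
  4. max(5,8)=8c; end=29; A:t4 B:t3
  5. max(9,3)=9c; end=38; A:t4 B:t5
  6. 2=2c; end=40; A:t4 B:t5

step 5: A=compute:t4 B=load:t5 [load-bound]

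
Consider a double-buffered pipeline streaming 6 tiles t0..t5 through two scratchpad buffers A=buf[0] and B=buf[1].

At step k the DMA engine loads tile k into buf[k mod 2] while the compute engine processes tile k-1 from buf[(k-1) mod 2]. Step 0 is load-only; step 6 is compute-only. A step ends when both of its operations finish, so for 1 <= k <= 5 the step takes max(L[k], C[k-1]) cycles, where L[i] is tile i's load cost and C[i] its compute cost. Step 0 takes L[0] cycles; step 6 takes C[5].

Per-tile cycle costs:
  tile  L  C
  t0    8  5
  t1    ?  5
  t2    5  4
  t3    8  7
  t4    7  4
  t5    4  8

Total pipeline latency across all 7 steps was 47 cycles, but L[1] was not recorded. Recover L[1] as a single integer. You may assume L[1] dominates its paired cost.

step 0: dur = L[0]=8 = 8
step 1: dur = max(L[1]=?, C[0]=5) = L[1]  (unknown; binding)
step 2: dur = max(L[2]=5, C[1]=5) = 5
step 3: dur = max(L[3]=8, C[2]=4) = 8
step 4: dur = max(L[4]=7, C[3]=7) = 7
step 5: dur = max(L[5]=4, C[4]=4) = 4
step 6: dur = C[5]=8 = 8
sum of known step durations = 40
dur[1] = total - known = 47 - 40 = 7
L[1] is the binding max in step 1, so L[1] = dur[1] = 7

L[1] = 7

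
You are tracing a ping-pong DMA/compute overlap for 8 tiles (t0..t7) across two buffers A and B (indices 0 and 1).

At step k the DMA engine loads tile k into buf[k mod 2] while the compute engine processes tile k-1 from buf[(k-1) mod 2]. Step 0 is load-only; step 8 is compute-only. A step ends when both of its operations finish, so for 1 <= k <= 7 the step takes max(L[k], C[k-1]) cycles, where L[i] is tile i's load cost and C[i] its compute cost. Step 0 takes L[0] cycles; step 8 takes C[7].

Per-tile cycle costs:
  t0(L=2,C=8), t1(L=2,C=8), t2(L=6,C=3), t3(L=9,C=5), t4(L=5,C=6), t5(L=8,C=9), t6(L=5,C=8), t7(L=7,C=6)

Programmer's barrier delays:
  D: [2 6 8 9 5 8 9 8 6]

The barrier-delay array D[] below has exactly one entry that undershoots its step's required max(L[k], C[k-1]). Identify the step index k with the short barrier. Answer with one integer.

hazard at step 1

[0] required=L[0]=2=2 vs D=2 ok
[1] required=max(L[1]=2,C[0]=8)=8 vs D=6 SHORT
[2] required=max(L[2]=6,C[1]=8)=8 vs D=8 ok
[3] required=max(L[3]=9,C[2]=3)=9 vs D=9 ok
[4] required=max(L[4]=5,C[3]=5)=5 vs D=5 ok
[5] required=max(L[5]=8,C[4]=6)=8 vs D=8 ok
[6] required=max(L[6]=5,C[5]=9)=9 vs D=9 ok
[7] required=max(L[7]=7,C[6]=8)=8 vs D=8 ok
[8] required=C[7]=6=6 vs D=6 ok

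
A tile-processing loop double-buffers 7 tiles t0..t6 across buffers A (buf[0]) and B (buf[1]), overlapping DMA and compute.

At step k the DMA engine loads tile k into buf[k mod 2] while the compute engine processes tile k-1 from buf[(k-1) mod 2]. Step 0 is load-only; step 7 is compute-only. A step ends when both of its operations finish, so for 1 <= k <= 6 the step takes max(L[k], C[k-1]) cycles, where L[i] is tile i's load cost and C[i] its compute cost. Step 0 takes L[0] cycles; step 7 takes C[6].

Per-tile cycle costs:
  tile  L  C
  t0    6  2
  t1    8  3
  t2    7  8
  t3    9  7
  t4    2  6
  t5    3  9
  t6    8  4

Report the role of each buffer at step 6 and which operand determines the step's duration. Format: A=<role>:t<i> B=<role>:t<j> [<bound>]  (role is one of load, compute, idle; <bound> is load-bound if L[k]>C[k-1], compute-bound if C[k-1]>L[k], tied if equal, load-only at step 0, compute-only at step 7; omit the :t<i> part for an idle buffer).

step 6: A=load:t6 B=compute:t5 [compute-bound]

step 0: L[0]=6 → dur=6, Σ=6 | A=load:t0 B=idle [load-only]
step 1: L[1]=8 C[0]=2 → dur=8, Σ=14 | A=compute:t0 B=load:t1 [load-bound]
step 2: L[2]=7 C[1]=3 → dur=7, Σ=21 | A=load:t2 B=compute:t1 [load-bound]
step 3: L[3]=9 C[2]=8 → dur=9, Σ=30 | A=compute:t2 B=load:t3 [load-bound]
step 4: L[4]=2 C[3]=7 → dur=7, Σ=37 | A=load:t4 B=compute:t3 [compute-bound]
step 5: L[5]=3 C[4]=6 → dur=6, Σ=43 | A=compute:t4 B=load:t5 [compute-bound]
step 6: L[6]=8 C[5]=9 → dur=9, Σ=52 | A=load:t6 B=compute:t5 [compute-bound]
step 7: C[6]=4 → dur=4, Σ=56 | A=compute:t6 B=idle [compute-only]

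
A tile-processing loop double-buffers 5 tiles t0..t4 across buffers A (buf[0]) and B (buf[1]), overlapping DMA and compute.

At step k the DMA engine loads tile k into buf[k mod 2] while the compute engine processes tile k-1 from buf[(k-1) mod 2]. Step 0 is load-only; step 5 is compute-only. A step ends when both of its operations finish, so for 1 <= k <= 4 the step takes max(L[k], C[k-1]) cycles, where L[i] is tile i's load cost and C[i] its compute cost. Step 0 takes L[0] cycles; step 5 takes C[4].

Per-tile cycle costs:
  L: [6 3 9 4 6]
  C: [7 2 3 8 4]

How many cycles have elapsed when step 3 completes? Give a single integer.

k=0 load=t0/6c comp=- wait=6 total=6
k=1 load=t1/3c comp=t0/7c wait=7 total=13
k=2 load=t2/9c comp=t1/2c wait=9 total=22
k=3 load=t3/4c comp=t2/3c wait=4 total=26
k=4 load=t4/6c comp=t3/8c wait=8 total=34
k=5 load=- comp=t4/4c wait=4 total=38

end_cycle[3] = 26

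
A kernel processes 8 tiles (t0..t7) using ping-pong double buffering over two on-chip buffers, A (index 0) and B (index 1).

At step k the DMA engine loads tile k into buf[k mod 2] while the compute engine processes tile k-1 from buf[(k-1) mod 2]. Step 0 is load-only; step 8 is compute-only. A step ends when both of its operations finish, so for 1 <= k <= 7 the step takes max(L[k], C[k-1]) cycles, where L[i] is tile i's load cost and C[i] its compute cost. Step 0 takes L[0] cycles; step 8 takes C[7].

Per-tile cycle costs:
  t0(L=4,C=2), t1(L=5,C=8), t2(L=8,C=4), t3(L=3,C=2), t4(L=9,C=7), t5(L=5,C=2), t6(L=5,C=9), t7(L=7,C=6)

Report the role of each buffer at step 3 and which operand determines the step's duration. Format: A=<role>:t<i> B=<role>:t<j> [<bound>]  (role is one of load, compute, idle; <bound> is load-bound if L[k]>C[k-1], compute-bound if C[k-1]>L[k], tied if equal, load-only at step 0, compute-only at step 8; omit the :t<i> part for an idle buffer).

step 3: A=compute:t2 B=load:t3 [compute-bound]

[0] DMA t0→A (4c) ∥ CU idle ⇒ 4c, clock 4
[1] DMA t1→B (5c) ∥ CU A:t0 (2c) ⇒ 5c, clock 9
[2] DMA t2→A (8c) ∥ CU B:t1 (8c) ⇒ 8c, clock 17
[3] DMA t3→B (3c) ∥ CU A:t2 (4c) ⇒ 4c, clock 21
[4] DMA t4→A (9c) ∥ CU B:t3 (2c) ⇒ 9c, clock 30
[5] DMA t5→B (5c) ∥ CU A:t4 (7c) ⇒ 7c, clock 37
[6] DMA t6→A (5c) ∥ CU B:t5 (2c) ⇒ 5c, clock 42
[7] DMA t7→B (7c) ∥ CU A:t6 (9c) ⇒ 9c, clock 51
[8] DMA idle ∥ CU B:t7 (6c) ⇒ 6c, clock 57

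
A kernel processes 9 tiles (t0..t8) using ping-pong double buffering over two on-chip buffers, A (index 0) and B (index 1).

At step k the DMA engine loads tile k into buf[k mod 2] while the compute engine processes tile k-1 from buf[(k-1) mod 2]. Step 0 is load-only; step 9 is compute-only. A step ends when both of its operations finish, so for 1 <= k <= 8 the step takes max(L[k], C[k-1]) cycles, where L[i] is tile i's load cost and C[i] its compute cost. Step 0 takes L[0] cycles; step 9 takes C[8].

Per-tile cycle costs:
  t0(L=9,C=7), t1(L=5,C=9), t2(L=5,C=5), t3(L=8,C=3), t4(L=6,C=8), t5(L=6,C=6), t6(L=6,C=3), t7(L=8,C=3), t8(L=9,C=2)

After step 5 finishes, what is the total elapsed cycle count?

end_cycle[5] = 47

  0. 9=9c; end=9; A:t0 B:-
  1. max(5,7)=7c; end=16; A:t0 B:t1
  2. max(5,9)=9c; end=25; A:t2 B:t1
  3. max(8,5)=8c; end=33; A:t2 B:t3
  4. max(6,3)=6c; end=39; A:t4 B:t3
  5. max(6,8)=8c; end=47; A:t4 B:t5
  6. max(6,6)=6c; end=53; A:t6 B:t5
  7. max(8,3)=8c; end=61; A:t6 B:t7
  8. max(9,3)=9c; end=70; A:t8 B:t7
  9. 2=2c; end=72; A:t8 B:t7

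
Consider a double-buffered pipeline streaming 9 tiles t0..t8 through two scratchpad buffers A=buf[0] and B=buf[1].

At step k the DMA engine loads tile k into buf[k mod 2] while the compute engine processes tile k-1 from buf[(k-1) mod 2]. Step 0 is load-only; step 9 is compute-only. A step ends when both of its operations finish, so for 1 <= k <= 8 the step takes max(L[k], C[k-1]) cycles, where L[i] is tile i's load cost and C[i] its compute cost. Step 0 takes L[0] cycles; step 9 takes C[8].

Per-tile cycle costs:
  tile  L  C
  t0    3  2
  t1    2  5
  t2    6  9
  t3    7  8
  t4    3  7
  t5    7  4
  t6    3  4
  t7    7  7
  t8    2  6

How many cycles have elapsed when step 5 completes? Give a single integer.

k=0 load=t0/3c comp=- wait=3 total=3
k=1 load=t1/2c comp=t0/2c wait=2 total=5
k=2 load=t2/6c comp=t1/5c wait=6 total=11
k=3 load=t3/7c comp=t2/9c wait=9 total=20
k=4 load=t4/3c comp=t3/8c wait=8 total=28
k=5 load=t5/7c comp=t4/7c wait=7 total=35
k=6 load=t6/3c comp=t5/4c wait=4 total=39
k=7 load=t7/7c comp=t6/4c wait=7 total=46
k=8 load=t8/2c comp=t7/7c wait=7 total=53
k=9 load=- comp=t8/6c wait=6 total=59

end_cycle[5] = 35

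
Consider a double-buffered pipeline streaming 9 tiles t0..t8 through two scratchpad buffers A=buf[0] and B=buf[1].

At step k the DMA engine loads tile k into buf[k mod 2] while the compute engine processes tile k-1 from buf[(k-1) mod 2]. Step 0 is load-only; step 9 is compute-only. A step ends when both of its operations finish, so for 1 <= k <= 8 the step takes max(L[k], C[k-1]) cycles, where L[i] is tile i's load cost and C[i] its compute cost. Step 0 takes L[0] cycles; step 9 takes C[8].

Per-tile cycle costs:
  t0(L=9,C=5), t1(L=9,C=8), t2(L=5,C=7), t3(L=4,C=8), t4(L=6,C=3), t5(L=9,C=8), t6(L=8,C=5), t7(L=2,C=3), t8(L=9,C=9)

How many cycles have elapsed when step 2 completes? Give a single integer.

  0. 9=9c; end=9; A:t0 B:-
  1. max(9,5)=9c; end=18; A:t0 B:t1
  2. max(5,8)=8c; end=26; A:t2 B:t1
  3. max(4,7)=7c; end=33; A:t2 B:t3
  4. max(6,8)=8c; end=41; A:t4 B:t3
  5. max(9,3)=9c; end=50; A:t4 B:t5
  6. max(8,8)=8c; end=58; A:t6 B:t5
  7. max(2,5)=5c; end=63; A:t6 B:t7
  8. max(9,3)=9c; end=72; A:t8 B:t7
  9. 9=9c; end=81; A:t8 B:t7

end_cycle[2] = 26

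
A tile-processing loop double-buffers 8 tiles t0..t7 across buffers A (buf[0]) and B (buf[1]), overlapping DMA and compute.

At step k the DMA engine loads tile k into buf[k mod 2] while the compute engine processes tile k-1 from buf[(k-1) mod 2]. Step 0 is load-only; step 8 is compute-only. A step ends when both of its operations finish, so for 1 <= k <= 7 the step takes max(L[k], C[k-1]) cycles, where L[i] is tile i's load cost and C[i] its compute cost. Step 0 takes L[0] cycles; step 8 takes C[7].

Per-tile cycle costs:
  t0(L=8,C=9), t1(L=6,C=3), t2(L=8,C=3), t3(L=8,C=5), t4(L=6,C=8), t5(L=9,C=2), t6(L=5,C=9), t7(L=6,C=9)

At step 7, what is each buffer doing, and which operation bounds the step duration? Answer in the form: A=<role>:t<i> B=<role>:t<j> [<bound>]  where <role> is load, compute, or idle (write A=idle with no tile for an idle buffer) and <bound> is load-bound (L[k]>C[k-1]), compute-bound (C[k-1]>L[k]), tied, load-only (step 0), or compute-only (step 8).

[0] DMA t0→A (8c) ∥ CU idle ⇒ 8c, clock 8
[1] DMA t1→B (6c) ∥ CU A:t0 (9c) ⇒ 9c, clock 17
[2] DMA t2→A (8c) ∥ CU B:t1 (3c) ⇒ 8c, clock 25
[3] DMA t3→B (8c) ∥ CU A:t2 (3c) ⇒ 8c, clock 33
[4] DMA t4→A (6c) ∥ CU B:t3 (5c) ⇒ 6c, clock 39
[5] DMA t5→B (9c) ∥ CU A:t4 (8c) ⇒ 9c, clock 48
[6] DMA t6→A (5c) ∥ CU B:t5 (2c) ⇒ 5c, clock 53
[7] DMA t7→B (6c) ∥ CU A:t6 (9c) ⇒ 9c, clock 62
[8] DMA idle ∥ CU B:t7 (9c) ⇒ 9c, clock 71

step 7: A=compute:t6 B=load:t7 [compute-bound]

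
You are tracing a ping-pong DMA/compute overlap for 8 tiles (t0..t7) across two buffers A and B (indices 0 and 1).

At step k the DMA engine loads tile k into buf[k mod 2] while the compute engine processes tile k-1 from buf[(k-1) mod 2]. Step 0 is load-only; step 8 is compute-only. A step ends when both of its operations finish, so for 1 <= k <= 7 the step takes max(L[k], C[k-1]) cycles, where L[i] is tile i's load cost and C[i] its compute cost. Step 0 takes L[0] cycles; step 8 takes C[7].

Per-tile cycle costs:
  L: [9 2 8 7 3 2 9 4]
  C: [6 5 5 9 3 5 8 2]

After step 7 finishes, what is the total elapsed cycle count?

[0] DMA t0→A (9c) ∥ CU idle ⇒ 9c, clock 9
[1] DMA t1→B (2c) ∥ CU A:t0 (6c) ⇒ 6c, clock 15
[2] DMA t2→A (8c) ∥ CU B:t1 (5c) ⇒ 8c, clock 23
[3] DMA t3→B (7c) ∥ CU A:t2 (5c) ⇒ 7c, clock 30
[4] DMA t4→A (3c) ∥ CU B:t3 (9c) ⇒ 9c, clock 39
[5] DMA t5→B (2c) ∥ CU A:t4 (3c) ⇒ 3c, clock 42
[6] DMA t6→A (9c) ∥ CU B:t5 (5c) ⇒ 9c, clock 51
[7] DMA t7→B (4c) ∥ CU A:t6 (8c) ⇒ 8c, clock 59
[8] DMA idle ∥ CU B:t7 (2c) ⇒ 2c, clock 61

end_cycle[7] = 59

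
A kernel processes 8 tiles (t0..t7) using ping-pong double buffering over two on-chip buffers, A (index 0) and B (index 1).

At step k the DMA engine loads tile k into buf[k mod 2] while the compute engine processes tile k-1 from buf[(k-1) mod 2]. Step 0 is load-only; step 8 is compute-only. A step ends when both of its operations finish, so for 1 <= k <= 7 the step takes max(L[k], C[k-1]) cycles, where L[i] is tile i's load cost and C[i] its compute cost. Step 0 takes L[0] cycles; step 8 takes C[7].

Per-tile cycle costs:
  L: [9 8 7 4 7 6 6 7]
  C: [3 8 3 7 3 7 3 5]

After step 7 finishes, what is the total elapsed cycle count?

end_cycle[7] = 56

[0] DMA t0→A (9c) ∥ CU idle ⇒ 9c, clock 9
[1] DMA t1→B (8c) ∥ CU A:t0 (3c) ⇒ 8c, clock 17
[2] DMA t2→A (7c) ∥ CU B:t1 (8c) ⇒ 8c, clock 25
[3] DMA t3→B (4c) ∥ CU A:t2 (3c) ⇒ 4c, clock 29
[4] DMA t4→A (7c) ∥ CU B:t3 (7c) ⇒ 7c, clock 36
[5] DMA t5→B (6c) ∥ CU A:t4 (3c) ⇒ 6c, clock 42
[6] DMA t6→A (6c) ∥ CU B:t5 (7c) ⇒ 7c, clock 49
[7] DMA t7→B (7c) ∥ CU A:t6 (3c) ⇒ 7c, clock 56
[8] DMA idle ∥ CU B:t7 (5c) ⇒ 5c, clock 61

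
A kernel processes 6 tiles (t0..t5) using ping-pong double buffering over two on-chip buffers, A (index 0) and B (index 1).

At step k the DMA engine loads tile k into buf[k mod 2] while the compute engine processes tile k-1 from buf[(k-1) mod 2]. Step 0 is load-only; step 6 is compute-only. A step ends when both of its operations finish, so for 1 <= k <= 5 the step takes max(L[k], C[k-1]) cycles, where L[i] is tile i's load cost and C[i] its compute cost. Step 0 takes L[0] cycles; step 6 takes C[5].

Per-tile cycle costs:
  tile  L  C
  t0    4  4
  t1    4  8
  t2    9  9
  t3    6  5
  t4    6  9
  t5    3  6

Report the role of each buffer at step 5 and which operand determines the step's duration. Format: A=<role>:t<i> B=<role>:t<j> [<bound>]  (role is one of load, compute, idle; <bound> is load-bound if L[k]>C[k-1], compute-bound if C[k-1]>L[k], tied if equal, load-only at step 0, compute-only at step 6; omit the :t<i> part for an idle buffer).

step 5: A=compute:t4 B=load:t5 [compute-bound]

[0] DMA t0→A (4c) ∥ CU idle ⇒ 4c, clock 4
[1] DMA t1→B (4c) ∥ CU A:t0 (4c) ⇒ 4c, clock 8
[2] DMA t2→A (9c) ∥ CU B:t1 (8c) ⇒ 9c, clock 17
[3] DMA t3→B (6c) ∥ CU A:t2 (9c) ⇒ 9c, clock 26
[4] DMA t4→A (6c) ∥ CU B:t3 (5c) ⇒ 6c, clock 32
[5] DMA t5→B (3c) ∥ CU A:t4 (9c) ⇒ 9c, clock 41
[6] DMA idle ∥ CU B:t5 (6c) ⇒ 6c, clock 47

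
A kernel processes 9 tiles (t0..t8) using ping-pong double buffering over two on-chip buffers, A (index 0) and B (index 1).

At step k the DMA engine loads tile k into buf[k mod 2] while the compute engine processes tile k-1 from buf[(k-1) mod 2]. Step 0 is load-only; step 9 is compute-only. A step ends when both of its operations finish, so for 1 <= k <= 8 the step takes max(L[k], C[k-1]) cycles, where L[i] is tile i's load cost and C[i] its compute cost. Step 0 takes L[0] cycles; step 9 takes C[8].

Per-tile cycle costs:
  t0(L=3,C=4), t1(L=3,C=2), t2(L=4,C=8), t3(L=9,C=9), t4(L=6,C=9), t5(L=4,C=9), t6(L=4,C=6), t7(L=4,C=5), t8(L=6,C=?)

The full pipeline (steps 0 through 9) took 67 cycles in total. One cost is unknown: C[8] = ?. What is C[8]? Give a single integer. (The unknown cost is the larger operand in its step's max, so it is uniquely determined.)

step 0 | dur = L[0]=3 = 3
step 1 | dur = max(L[1]=3, C[0]=4) = 4
step 2 | dur = max(L[2]=4, C[1]=2) = 4
step 3 | dur = max(L[3]=9, C[2]=8) = 9
step 4 | dur = max(L[4]=6, C[3]=9) = 9
step 5 | dur = max(L[5]=4, C[4]=9) = 9
step 6 | dur = max(L[6]=4, C[5]=9) = 9
step 7 | dur = max(L[7]=4, C[6]=6) = 6
step 8 | dur = max(L[8]=6, C[7]=5) = 6
step 9 | dur = C[8]=? = C[8]  (unknown; binding)
sum of known step durations = 59
dur[9] = total - known = 67 - 59 = 8
C[8] is the binding max in step 9, so C[8] = dur[9] = 8

C[8] = 8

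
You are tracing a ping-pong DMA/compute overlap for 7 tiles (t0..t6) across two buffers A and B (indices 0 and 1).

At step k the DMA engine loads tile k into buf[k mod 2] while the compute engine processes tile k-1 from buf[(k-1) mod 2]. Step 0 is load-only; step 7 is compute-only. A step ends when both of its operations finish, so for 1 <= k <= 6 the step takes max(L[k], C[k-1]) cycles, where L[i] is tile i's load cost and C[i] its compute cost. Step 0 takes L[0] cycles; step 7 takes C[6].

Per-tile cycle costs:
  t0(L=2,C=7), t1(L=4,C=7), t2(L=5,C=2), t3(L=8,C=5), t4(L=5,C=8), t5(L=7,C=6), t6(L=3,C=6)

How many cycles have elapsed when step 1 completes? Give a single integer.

k=0 load=t0/2c comp=- wait=2 total=2
k=1 load=t1/4c comp=t0/7c wait=7 total=9
k=2 load=t2/5c comp=t1/7c wait=7 total=16
k=3 load=t3/8c comp=t2/2c wait=8 total=24
k=4 load=t4/5c comp=t3/5c wait=5 total=29
k=5 load=t5/7c comp=t4/8c wait=8 total=37
k=6 load=t6/3c comp=t5/6c wait=6 total=43
k=7 load=- comp=t6/6c wait=6 total=49

end_cycle[1] = 9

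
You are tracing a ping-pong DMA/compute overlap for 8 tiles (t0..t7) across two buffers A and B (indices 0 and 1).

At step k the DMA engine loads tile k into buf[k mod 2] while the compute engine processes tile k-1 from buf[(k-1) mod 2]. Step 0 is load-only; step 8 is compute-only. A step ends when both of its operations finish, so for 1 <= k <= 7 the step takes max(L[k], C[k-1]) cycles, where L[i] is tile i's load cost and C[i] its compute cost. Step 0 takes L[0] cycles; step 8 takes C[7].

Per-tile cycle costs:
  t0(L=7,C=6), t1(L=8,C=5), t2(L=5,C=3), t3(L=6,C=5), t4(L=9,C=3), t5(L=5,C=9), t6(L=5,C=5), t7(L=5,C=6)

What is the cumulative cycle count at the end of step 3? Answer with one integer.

step 0: L[0]=7 → dur=7, Σ=7 | A=load:t0 B=idle [load-only]
step 1: L[1]=8 C[0]=6 → dur=8, Σ=15 | A=compute:t0 B=load:t1 [load-bound]
step 2: L[2]=5 C[1]=5 → dur=5, Σ=20 | A=load:t2 B=compute:t1 [tied]
step 3: L[3]=6 C[2]=3 → dur=6, Σ=26 | A=compute:t2 B=load:t3 [load-bound]
step 4: L[4]=9 C[3]=5 → dur=9, Σ=35 | A=load:t4 B=compute:t3 [load-bound]
step 5: L[5]=5 C[4]=3 → dur=5, Σ=40 | A=compute:t4 B=load:t5 [load-bound]
step 6: L[6]=5 C[5]=9 → dur=9, Σ=49 | A=load:t6 B=compute:t5 [compute-bound]
step 7: L[7]=5 C[6]=5 → dur=5, Σ=54 | A=compute:t6 B=load:t7 [tied]
step 8: C[7]=6 → dur=6, Σ=60 | A=idle B=compute:t7 [compute-only]

end_cycle[3] = 26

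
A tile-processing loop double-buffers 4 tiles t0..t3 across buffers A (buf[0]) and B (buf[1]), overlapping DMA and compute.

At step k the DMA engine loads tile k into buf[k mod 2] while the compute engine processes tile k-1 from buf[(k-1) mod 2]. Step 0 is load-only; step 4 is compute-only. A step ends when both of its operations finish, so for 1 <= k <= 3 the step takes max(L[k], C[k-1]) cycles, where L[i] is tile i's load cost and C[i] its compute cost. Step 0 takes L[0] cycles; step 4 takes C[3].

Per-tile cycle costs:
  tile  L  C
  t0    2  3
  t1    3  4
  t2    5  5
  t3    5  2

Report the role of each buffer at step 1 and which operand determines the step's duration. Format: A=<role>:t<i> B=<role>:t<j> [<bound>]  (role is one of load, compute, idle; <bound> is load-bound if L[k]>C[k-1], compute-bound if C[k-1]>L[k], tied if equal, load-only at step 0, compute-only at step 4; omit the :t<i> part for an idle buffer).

step 1: A=compute:t0 B=load:t1 [tied]

k=0 load=t0/2c comp=- wait=2 total=2
k=1 load=t1/3c comp=t0/3c wait=3 total=5
k=2 load=t2/5c comp=t1/4c wait=5 total=10
k=3 load=t3/5c comp=t2/5c wait=5 total=15
k=4 load=- comp=t3/2c wait=2 total=17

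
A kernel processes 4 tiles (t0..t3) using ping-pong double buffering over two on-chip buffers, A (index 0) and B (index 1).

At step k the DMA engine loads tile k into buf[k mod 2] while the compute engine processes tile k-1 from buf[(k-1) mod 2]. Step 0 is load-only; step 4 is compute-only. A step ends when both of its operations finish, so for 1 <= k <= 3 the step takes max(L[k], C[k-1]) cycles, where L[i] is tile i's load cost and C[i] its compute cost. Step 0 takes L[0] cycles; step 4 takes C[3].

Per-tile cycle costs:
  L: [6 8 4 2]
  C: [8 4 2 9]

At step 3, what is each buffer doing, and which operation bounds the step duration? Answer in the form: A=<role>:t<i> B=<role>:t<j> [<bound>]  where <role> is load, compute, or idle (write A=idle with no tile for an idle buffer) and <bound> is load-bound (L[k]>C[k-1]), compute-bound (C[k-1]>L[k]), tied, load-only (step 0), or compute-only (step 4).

step 3: A=compute:t2 B=load:t3 [tied]

[0] DMA t0→A (6c) ∥ CU idle ⇒ 6c, clock 6
[1] DMA t1→B (8c) ∥ CU A:t0 (8c) ⇒ 8c, clock 14
[2] DMA t2→A (4c) ∥ CU B:t1 (4c) ⇒ 4c, clock 18
[3] DMA t3→B (2c) ∥ CU A:t2 (2c) ⇒ 2c, clock 20
[4] DMA idle ∥ CU B:t3 (9c) ⇒ 9c, clock 29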